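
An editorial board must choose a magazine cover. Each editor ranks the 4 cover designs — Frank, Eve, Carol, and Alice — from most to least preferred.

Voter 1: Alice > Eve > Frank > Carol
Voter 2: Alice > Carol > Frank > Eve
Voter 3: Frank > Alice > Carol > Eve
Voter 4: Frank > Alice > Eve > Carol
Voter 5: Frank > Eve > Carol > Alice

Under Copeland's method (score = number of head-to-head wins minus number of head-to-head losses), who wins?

Frank

Pairwise results:
  Frank vs Eve: Frank wins 4–1.
  Frank vs Carol: Frank wins 4–1.
  Frank vs Alice: Frank wins 3–2.
  Eve vs Carol: Eve wins 3–2.
  Eve vs Alice: Alice wins 4–1.
  Carol vs Alice: Alice wins 4–1.
Copeland scores (wins − losses):
  Frank: 3 − 0 = 3
  Eve: 1 − 2 = -1
  Carol: 0 − 3 = -3
  Alice: 2 − 1 = 1
Frank has the best Copeland score.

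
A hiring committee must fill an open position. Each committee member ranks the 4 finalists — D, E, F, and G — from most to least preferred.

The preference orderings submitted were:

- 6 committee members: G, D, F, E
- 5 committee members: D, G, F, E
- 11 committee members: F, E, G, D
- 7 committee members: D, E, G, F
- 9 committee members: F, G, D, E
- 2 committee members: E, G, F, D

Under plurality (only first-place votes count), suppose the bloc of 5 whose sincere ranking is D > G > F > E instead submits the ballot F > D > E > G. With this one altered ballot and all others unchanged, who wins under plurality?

First-place totals with the altered ballot: D 7, E 2, F 25, G 6.
The winner is unchanged: still F.

F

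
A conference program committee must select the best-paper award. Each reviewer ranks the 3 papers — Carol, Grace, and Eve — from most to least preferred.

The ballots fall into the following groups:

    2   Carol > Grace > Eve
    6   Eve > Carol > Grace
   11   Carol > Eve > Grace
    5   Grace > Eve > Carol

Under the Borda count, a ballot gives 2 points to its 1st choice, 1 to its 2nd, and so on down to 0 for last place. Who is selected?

Borda scores:
  Carol: 2·2 + 6·1 + 11·2 + 5·0 = 32
  Grace: 2·1 + 6·0 + 11·0 + 5·2 = 12
  Eve: 2·0 + 6·2 + 11·1 + 5·1 = 28
Carol has the highest total.

Carol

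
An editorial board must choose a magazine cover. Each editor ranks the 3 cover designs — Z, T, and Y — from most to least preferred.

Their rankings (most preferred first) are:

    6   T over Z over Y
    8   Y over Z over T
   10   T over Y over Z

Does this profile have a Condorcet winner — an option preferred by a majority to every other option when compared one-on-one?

Head-to-head results (24 voters total):
Z vs T: T wins 16–8.
Z vs Y: Y wins 18–6.
T vs Y: T wins 16–8.
T beats each rival — Z (16–8), Y (16–8) — so T is the Condorcet winner.

Yes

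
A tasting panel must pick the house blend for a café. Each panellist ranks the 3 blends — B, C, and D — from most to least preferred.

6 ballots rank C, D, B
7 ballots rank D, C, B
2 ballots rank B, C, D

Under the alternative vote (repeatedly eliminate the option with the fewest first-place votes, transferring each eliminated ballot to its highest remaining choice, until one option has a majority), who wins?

Round 1: D 7, C 6, B 2. B has the fewest and is eliminated.
Round 2: C 8, D 7. C has a majority.

C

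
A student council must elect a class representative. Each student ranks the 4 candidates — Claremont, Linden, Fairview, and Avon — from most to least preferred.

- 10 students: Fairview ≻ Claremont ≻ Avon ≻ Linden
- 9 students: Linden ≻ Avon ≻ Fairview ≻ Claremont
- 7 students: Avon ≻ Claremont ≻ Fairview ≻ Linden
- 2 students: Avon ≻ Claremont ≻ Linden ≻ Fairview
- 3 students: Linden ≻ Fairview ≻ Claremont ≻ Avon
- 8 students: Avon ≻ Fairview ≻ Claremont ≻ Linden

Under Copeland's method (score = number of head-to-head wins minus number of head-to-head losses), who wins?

Avon

Pairwise results:
  Claremont vs Linden: Claremont wins 27–12.
  Claremont vs Fairview: Fairview wins 30–9.
  Claremont vs Avon: Avon wins 26–13.
  Linden vs Fairview: Fairview wins 25–14.
  Linden vs Avon: Avon wins 27–12.
  Fairview vs Avon: Avon wins 26–13.
Copeland scores (wins − losses):
  Claremont: 1 − 2 = -1
  Linden: 0 − 3 = -3
  Fairview: 2 − 1 = 1
  Avon: 3 − 0 = 3
Avon has the best Copeland score.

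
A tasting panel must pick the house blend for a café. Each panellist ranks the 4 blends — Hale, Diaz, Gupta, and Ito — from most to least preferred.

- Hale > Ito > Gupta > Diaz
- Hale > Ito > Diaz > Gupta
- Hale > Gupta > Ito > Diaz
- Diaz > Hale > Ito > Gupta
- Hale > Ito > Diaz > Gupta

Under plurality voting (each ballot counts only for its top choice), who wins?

First-place vote totals:
  Hale: 4
  Diaz: 1
  Gupta: 0
  Ito: 0
Hale has the most first-place votes.

Hale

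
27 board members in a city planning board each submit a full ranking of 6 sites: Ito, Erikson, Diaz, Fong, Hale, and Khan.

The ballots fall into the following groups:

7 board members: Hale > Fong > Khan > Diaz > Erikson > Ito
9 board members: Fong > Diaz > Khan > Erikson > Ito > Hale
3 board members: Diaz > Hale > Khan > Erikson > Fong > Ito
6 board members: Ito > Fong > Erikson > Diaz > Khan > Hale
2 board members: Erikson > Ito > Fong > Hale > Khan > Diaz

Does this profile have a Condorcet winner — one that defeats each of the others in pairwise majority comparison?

Head-to-head results (27 voters total):
Ito vs Erikson: Erikson wins 21–6.
Ito vs Diaz: Diaz wins 19–8.
Ito vs Fong: Fong wins 19–8.
Ito vs Hale: Ito wins 17–10.
Ito vs Khan: Khan wins 19–8.
Erikson vs Diaz: Diaz wins 19–8.
Erikson vs Fong: Fong wins 22–5.
Erikson vs Hale: Erikson wins 17–10.
Erikson vs Khan: Khan wins 19–8.
Diaz vs Fong: Fong wins 24–3.
Diaz vs Hale: Diaz wins 18–9.
Diaz vs Khan: Diaz wins 18–9.
Fong vs Hale: Fong wins 17–10.
Fong vs Khan: Fong wins 24–3.
Hale vs Khan: Khan wins 15–12.
Fong beats each rival — Ito (19–8), Erikson (22–5), Diaz (24–3), Hale (17–10), Khan (24–3) — so Fong is the Condorcet winner.

Yes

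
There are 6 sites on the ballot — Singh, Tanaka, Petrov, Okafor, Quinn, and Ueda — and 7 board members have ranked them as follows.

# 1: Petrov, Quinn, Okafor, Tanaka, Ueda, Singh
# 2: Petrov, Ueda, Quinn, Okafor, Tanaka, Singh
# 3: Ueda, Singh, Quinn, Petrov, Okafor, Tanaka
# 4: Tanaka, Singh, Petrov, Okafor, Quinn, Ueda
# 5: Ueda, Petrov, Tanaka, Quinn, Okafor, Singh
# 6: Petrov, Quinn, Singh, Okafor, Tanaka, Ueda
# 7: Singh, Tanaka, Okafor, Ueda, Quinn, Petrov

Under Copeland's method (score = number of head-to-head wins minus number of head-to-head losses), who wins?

Pairwise results:
  Singh vs Tanaka: Tanaka wins 4–3.
  Singh vs Petrov: Petrov wins 4–3.
  Singh vs Okafor: Singh wins 4–3.
  Singh vs Quinn: Quinn wins 4–3.
  Singh vs Ueda: Ueda wins 4–3.
  Tanaka vs Petrov: Petrov wins 5–2.
  Tanaka vs Okafor: Okafor wins 4–3.
  Tanaka vs Quinn: Quinn wins 4–3.
  Tanaka vs Ueda: Tanaka wins 4–3.
  Petrov vs Okafor: Petrov wins 6–1.
  Petrov vs Quinn: Petrov wins 5–2.
  Petrov vs Ueda: Petrov wins 4–3.
  Okafor vs Quinn: Quinn wins 5–2.
  Okafor vs Ueda: Okafor wins 4–3.
  Quinn vs Ueda: Ueda wins 4–3.
Copeland scores (wins − losses):
  Singh: 1 − 4 = -3
  Tanaka: 2 − 3 = -1
  Petrov: 5 − 0 = 5
  Okafor: 2 − 3 = -1
  Quinn: 3 − 2 = 1
  Ueda: 2 − 3 = -1
Petrov has the best Copeland score.

Petrov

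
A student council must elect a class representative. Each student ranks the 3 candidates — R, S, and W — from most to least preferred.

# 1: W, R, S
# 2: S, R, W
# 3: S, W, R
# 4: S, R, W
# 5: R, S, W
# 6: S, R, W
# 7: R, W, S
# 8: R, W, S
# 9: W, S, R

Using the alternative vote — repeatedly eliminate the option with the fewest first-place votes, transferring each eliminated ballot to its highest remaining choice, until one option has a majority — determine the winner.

S

Round 1: S 4, R 3, W 2. W has the fewest and is eliminated.
Round 2: S 5, R 4. S has a majority.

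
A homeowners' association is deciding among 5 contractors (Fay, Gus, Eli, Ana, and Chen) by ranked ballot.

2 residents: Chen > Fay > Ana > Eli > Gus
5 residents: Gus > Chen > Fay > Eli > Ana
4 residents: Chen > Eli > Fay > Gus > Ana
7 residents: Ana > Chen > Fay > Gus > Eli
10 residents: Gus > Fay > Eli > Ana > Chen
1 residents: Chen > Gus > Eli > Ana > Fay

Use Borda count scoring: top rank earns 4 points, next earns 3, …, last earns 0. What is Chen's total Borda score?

64

Borda scores:
  Fay: 2·3 + 5·2 + 4·2 + 7·2 + 10·3 + 0 = 68
  Gus: 2·0 + 5·4 + 4·1 + 7·1 + 10·4 + 3 = 74
  Eli: 2·1 + 5·1 + 4·3 + 7·0 + 10·2 + 2 = 41
  Ana: 2·2 + 5·0 + 4·0 + 7·4 + 10·1 + 1 = 43
  Chen: 2·4 + 5·3 + 4·4 + 7·3 + 10·0 + 4 = 64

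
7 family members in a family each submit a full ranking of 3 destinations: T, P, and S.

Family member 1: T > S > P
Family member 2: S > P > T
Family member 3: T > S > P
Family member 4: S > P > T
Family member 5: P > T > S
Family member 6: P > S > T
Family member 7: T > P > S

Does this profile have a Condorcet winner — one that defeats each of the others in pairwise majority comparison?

Head-to-head results (7 voters total):
T vs P: P wins 4–3.
T vs S: T wins 4–3.
P vs S: S wins 4–3.
No candidate beats all others: T beats S beats P beats T, a majority cycle.

No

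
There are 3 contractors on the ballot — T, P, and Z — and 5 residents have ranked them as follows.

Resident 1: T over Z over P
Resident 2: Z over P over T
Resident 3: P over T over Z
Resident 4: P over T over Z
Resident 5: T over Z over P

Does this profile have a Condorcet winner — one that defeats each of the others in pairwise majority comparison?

No

Head-to-head results (5 voters total):
T vs P: P wins 3–2.
T vs Z: T wins 4–1.
P vs Z: Z wins 3–2.
No candidate beats all others: T beats Z beats P beats T, a majority cycle.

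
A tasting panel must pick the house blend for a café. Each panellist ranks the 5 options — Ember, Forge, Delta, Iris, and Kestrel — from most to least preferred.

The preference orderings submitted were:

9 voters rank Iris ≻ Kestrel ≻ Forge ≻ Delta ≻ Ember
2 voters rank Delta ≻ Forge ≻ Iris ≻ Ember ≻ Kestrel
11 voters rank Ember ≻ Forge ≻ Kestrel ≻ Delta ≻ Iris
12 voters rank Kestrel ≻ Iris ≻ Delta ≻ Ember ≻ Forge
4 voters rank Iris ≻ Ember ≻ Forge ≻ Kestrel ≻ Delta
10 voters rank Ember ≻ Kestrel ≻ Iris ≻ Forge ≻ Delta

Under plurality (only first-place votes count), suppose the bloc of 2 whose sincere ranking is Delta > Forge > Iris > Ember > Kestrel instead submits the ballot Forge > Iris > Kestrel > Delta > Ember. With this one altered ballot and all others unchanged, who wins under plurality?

Ember

First-place totals with the altered ballot: Ember 21, Forge 2, Delta 0, Iris 13, Kestrel 12.
The winner is unchanged: still Ember.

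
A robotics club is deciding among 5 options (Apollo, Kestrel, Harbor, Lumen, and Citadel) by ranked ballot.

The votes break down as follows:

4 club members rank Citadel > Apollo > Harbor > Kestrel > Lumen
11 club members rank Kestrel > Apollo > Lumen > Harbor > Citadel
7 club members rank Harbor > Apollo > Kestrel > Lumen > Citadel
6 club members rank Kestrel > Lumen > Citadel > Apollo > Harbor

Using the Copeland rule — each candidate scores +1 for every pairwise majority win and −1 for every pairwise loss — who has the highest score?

Pairwise results:
  Apollo vs Kestrel: Kestrel wins 17–11.
  Apollo vs Harbor: Apollo wins 21–7.
  Apollo vs Lumen: Apollo wins 22–6.
  Apollo vs Citadel: Apollo wins 18–10.
  Kestrel vs Harbor: Kestrel wins 17–11.
  Kestrel vs Lumen: Kestrel wins 28–0.
  Kestrel vs Citadel: Kestrel wins 24–4.
  Harbor vs Lumen: Lumen wins 17–11.
  Harbor vs Citadel: Harbor wins 18–10.
  Lumen vs Citadel: Lumen wins 24–4.
Copeland scores (wins − losses):
  Apollo: 3 − 1 = 2
  Kestrel: 4 − 0 = 4
  Harbor: 1 − 3 = -2
  Lumen: 2 − 2 = 0
  Citadel: 0 − 4 = -4
Kestrel has the best Copeland score.

Kestrel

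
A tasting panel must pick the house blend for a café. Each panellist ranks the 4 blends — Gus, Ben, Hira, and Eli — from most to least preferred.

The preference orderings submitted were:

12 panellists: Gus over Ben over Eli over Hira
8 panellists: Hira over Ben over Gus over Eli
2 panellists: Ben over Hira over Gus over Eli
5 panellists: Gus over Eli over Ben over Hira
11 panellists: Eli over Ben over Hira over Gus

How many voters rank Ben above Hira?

Ballots ranking Ben above Hira: 12+2+5+11 = 30.
Ballots ranking Hira above Ben: 8.
So 30 of 38 voters prefer Ben to Hira.

30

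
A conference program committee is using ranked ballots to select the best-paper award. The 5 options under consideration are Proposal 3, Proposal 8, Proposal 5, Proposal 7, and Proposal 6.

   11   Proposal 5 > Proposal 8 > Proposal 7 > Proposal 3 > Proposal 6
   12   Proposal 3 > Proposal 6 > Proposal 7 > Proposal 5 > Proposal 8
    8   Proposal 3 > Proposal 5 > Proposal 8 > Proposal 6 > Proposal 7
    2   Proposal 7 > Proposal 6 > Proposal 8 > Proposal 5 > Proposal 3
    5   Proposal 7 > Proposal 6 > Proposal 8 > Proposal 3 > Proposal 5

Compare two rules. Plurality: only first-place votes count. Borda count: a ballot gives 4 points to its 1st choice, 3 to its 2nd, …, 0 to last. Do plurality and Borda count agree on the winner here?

Plurality first-place counts: Proposal 3 20, Proposal 8 0, Proposal 5 11, Proposal 7 7, Proposal 6 0 → Proposal 3.
Borda totals: Proposal 3 96, Proposal 8 63, Proposal 5 82, Proposal 7 74, Proposal 6 65 → Proposal 3.
The two rules agree on Proposal 3.

Yes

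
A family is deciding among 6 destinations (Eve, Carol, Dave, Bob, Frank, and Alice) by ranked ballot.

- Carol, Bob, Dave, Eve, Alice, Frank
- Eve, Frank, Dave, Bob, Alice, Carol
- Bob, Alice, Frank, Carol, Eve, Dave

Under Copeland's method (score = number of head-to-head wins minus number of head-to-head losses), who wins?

Pairwise results:
  Eve vs Carol: Carol wins 2–1.
  Eve vs Dave: Eve wins 2–1.
  Eve vs Bob: Bob wins 2–1.
  Eve vs Frank: Eve wins 2–1.
  Eve vs Alice: Eve wins 2–1.
  Carol vs Dave: Carol wins 2–1.
  Carol vs Bob: Bob wins 2–1.
  Carol vs Frank: Frank wins 2–1.
  Carol vs Alice: Alice wins 2–1.
  Dave vs Bob: Bob wins 2–1.
  Dave vs Frank: Frank wins 2–1.
  Dave vs Alice: Dave wins 2–1.
  Bob vs Frank: Bob wins 2–1.
  Bob vs Alice: Bob wins 3–0.
  Frank vs Alice: Alice wins 2–1.
Copeland scores (wins − losses):
  Eve: 3 − 2 = 1
  Carol: 2 − 3 = -1
  Dave: 1 − 4 = -3
  Bob: 5 − 0 = 5
  Frank: 2 − 3 = -1
  Alice: 2 − 3 = -1
Bob has the best Copeland score.

Bob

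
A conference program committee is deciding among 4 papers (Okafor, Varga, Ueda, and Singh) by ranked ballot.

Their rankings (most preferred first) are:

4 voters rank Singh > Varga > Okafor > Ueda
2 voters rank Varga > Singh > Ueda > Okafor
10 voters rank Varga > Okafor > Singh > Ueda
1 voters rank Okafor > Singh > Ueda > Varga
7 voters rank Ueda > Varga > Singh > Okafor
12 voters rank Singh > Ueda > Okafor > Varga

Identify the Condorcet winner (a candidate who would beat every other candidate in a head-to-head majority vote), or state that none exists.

Head-to-head results (36 voters total):
Okafor vs Varga: Varga wins 23–13.
Okafor vs Ueda: Ueda wins 21–15.
Okafor vs Singh: Singh wins 25–11.
Varga vs Ueda: Ueda wins 20–16.
Varga vs Singh: Varga wins 19–17.
Ueda vs Singh: Singh wins 29–7.
No candidate beats all others: Varga beats Singh beats Ueda beats Varga, a majority cycle.

There is no Condorcet winner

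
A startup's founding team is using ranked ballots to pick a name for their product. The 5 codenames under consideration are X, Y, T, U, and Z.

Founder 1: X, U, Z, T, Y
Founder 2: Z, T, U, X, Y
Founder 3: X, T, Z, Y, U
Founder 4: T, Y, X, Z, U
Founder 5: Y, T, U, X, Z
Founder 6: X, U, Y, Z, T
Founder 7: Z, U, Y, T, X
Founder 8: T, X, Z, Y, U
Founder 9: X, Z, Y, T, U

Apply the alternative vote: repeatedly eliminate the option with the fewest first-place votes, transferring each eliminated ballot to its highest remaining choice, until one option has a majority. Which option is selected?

T

Round 1: X 4, T 2, Z 2, Y 1, U 0. U has the fewest and is eliminated.
Round 2: X 4, T 2, Z 2, Y 1. Y has the fewest and is eliminated.
Round 3: X 4, T 3, Z 2. Z has the fewest and is eliminated.
Round 4: T 5, X 4. T has a majority.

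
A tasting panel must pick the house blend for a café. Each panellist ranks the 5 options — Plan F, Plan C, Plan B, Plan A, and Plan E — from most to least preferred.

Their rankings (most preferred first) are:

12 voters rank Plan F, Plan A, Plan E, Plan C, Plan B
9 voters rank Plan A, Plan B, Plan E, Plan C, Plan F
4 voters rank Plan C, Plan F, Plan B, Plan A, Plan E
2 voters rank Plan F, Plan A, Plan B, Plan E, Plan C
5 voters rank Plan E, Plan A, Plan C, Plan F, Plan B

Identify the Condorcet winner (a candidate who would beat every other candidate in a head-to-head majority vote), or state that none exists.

There is no Condorcet winner

Head-to-head results (32 voters total):
Plan F vs Plan C: Plan C wins 18–14.
Plan F vs Plan B: Plan F wins 23–9.
Plan F vs Plan A: Plan F wins 18–14.
Plan F vs Plan E: Plan F wins 18–14.
Plan C vs Plan B: Plan C wins 21–11.
Plan C vs Plan A: Plan A wins 28–4.
Plan C vs Plan E: Plan E wins 28–4.
Plan B vs Plan A: Plan A wins 28–4.
Plan B vs Plan E: Plan E wins 17–15.
Plan A vs Plan E: Plan A wins 27–5.
No candidate beats all others: Plan F beats Plan A beats Plan C beats Plan F, a majority cycle.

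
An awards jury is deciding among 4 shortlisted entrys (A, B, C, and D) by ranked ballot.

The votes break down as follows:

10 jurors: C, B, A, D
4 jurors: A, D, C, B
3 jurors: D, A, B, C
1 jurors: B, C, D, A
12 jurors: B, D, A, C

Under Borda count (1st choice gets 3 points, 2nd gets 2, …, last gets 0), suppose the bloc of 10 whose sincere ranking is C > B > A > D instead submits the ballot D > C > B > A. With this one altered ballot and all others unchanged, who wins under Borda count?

D

Borda totals with the altered ballot: A 30, B 52, C 26, D 72.
The switch changes the winner from B to D.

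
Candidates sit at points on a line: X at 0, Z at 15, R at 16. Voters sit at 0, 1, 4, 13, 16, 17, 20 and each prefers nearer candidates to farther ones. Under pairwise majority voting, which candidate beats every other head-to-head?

With single-peaked preferences on a line, the Condorcet winner is the candidate closest to the median voter.
The median voter (position 13) is closest to Z at 15.
Check: Z vs X — voters closer to Z: 4 of 7.

Z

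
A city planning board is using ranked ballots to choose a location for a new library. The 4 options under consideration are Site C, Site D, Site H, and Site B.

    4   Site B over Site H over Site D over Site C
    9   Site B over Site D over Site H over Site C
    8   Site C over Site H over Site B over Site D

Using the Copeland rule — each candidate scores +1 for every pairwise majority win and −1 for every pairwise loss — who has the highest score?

Site B

Pairwise results:
  Site C vs Site D: Site D wins 13–8.
  Site C vs Site H: Site H wins 13–8.
  Site C vs Site B: Site B wins 13–8.
  Site D vs Site H: Site H wins 12–9.
  Site D vs Site B: Site B wins 21–0.
  Site H vs Site B: Site B wins 13–8.
Copeland scores (wins − losses):
  Site C: 0 − 3 = -3
  Site D: 1 − 2 = -1
  Site H: 2 − 1 = 1
  Site B: 3 − 0 = 3
Site B has the best Copeland score.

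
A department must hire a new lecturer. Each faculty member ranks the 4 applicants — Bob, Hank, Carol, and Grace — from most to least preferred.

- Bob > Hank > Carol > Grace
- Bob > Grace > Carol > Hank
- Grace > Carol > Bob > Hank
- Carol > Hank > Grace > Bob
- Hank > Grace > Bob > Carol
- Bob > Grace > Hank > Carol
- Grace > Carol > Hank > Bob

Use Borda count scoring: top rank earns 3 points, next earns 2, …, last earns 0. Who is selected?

Grace

Borda scores:
  Bob: 3 + 3 + 1 + 0 + 1 + 3 + 0 = 11
  Hank: 2 + 0 + 0 + 2 + 3 + 1 + 1 = 9
  Carol: 1 + 1 + 2 + 3 + 0 + 0 + 2 = 9
  Grace: 0 + 2 + 3 + 1 + 2 + 2 + 3 = 13
Grace has the highest total.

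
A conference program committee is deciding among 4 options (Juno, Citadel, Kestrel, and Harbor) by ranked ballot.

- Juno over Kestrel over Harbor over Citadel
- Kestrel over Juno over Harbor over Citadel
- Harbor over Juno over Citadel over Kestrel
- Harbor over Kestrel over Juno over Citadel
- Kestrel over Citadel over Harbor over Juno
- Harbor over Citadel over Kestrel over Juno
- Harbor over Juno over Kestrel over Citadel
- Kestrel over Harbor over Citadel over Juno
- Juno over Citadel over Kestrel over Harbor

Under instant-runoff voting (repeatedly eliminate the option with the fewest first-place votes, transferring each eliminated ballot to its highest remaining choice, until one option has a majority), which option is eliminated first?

Citadel

Round 1: Harbor 4, Kestrel 3, Juno 2, Citadel 0. Citadel has the fewest and is eliminated.
Round 2: Harbor 4, Kestrel 3, Juno 2. Juno has the fewest and is eliminated.
Round 3: Kestrel 5, Harbor 4. Kestrel has a majority.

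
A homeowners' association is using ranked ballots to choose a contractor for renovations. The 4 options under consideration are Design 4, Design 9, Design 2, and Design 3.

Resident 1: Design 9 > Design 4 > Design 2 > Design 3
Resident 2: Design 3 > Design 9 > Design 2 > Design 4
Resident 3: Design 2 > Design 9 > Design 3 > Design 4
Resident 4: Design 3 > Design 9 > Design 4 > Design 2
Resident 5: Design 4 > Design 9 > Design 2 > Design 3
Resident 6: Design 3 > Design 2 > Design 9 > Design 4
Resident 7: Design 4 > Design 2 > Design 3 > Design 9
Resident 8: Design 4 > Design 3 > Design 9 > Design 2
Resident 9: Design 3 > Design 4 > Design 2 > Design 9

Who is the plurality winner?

Design 3

First-place vote totals:
  Design 4: 3
  Design 9: 1
  Design 2: 1
  Design 3: 4
Design 3 has the most first-place votes.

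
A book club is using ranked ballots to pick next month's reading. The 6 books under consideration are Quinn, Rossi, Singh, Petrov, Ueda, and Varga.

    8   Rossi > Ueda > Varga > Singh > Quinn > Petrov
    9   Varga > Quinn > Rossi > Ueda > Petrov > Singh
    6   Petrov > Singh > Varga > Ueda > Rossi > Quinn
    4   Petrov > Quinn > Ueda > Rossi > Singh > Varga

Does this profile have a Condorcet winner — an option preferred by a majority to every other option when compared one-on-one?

Yes

Head-to-head results (27 voters total):
Quinn vs Rossi: Rossi wins 14–13.
Quinn vs Singh: Singh wins 14–13.
Quinn vs Petrov: Quinn wins 17–10.
Quinn vs Ueda: Ueda wins 14–13.
Quinn vs Varga: Varga wins 23–4.
Rossi vs Singh: Rossi wins 21–6.
Rossi vs Petrov: Rossi wins 17–10.
Rossi vs Ueda: Rossi wins 17–10.
Rossi vs Varga: Varga wins 15–12.
Singh vs Petrov: Petrov wins 19–8.
Singh vs Ueda: Ueda wins 21–6.
Singh vs Varga: Varga wins 17–10.
Petrov vs Ueda: Ueda wins 17–10.
Petrov vs Varga: Varga wins 17–10.
Ueda vs Varga: Varga wins 15–12.
Varga beats each rival — Quinn (23–4), Rossi (15–12), Singh (17–10), Petrov (17–10), Ueda (15–12) — so Varga is the Condorcet winner.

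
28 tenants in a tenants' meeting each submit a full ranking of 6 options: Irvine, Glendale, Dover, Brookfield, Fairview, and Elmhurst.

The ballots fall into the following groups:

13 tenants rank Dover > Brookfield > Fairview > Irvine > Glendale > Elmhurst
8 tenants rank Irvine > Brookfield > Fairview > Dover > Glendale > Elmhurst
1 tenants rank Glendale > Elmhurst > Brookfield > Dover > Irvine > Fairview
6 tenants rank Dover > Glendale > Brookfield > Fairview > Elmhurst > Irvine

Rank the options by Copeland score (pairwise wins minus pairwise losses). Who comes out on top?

Pairwise results:
  Irvine vs Glendale: Irvine wins 21–7.
  Irvine vs Dover: Dover wins 20–8.
  Irvine vs Brookfield: Brookfield wins 20–8.
  Irvine vs Fairview: Fairview wins 19–9.
  Irvine vs Elmhurst: Irvine wins 21–7.
  Glendale vs Dover: Dover wins 27–1.
  Glendale vs Brookfield: Brookfield wins 21–7.
  Glendale vs Fairview: Fairview wins 21–7.
  Glendale vs Elmhurst: Glendale wins 28–0.
  Dover vs Brookfield: Dover wins 19–9.
  Dover vs Fairview: Dover wins 20–8.
  Dover vs Elmhurst: Dover wins 27–1.
  Brookfield vs Fairview: Brookfield wins 28–0.
  Brookfield vs Elmhurst: Brookfield wins 27–1.
  Fairview vs Elmhurst: Fairview wins 27–1.
Copeland scores (wins − losses):
  Irvine: 2 − 3 = -1
  Glendale: 1 − 4 = -3
  Dover: 5 − 0 = 5
  Brookfield: 4 − 1 = 3
  Fairview: 3 − 2 = 1
  Elmhurst: 0 − 5 = -5
Dover has the best Copeland score.

Dover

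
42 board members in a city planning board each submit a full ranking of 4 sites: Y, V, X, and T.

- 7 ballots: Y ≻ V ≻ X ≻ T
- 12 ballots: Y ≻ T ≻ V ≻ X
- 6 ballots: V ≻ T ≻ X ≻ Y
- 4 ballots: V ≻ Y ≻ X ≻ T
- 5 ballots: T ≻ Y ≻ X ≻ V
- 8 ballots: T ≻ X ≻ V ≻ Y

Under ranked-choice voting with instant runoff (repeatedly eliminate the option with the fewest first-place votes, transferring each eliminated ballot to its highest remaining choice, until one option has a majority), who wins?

Y

Round 1: Y 19, T 13, V 10, X 0. X has the fewest and is eliminated.
Round 2: Y 19, T 13, V 10. V has the fewest and is eliminated.
Round 3: Y 23, T 19. Y has a majority.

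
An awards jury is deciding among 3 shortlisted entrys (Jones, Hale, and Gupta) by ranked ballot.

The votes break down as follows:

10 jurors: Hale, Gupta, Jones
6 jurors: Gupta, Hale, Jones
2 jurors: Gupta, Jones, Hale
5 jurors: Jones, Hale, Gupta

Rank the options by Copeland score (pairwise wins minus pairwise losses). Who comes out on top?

Pairwise results:
  Jones vs Hale: Hale wins 16–7.
  Jones vs Gupta: Gupta wins 18–5.
  Hale vs Gupta: Hale wins 15–8.
Copeland scores (wins − losses):
  Jones: 0 − 2 = -2
  Hale: 2 − 0 = 2
  Gupta: 1 − 1 = 0
Hale has the best Copeland score.

Hale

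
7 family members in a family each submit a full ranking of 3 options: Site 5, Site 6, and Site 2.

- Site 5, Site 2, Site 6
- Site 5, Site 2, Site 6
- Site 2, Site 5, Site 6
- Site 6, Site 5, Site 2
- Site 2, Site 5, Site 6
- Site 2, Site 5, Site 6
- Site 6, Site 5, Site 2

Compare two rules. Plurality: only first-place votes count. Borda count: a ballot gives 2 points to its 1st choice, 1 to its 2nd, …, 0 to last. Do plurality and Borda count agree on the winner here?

No

Plurality first-place counts: Site 5 2, Site 6 2, Site 2 3 → Site 2.
Borda totals: Site 5 9, Site 6 4, Site 2 8 → Site 5.
The two rules disagree: plurality picks Site 2, Borda picks Site 5.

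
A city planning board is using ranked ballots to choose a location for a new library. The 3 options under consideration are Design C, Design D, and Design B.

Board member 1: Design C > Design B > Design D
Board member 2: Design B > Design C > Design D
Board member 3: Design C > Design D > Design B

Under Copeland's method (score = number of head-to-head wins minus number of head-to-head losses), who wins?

Design C

Pairwise results:
  Design C vs Design D: Design C wins 3–0.
  Design C vs Design B: Design C wins 2–1.
  Design D vs Design B: Design B wins 2–1.
Copeland scores (wins − losses):
  Design C: 2 − 0 = 2
  Design D: 0 − 2 = -2
  Design B: 1 − 1 = 0
Design C has the best Copeland score.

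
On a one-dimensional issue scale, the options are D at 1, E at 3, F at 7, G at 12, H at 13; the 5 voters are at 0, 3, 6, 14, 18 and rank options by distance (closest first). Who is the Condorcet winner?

With single-peaked preferences on a line, the Condorcet winner is the candidate closest to the median voter.
The median voter (position 6) is closest to F at 7.
Check: F vs E — voters closer to F: 3 of 5.

F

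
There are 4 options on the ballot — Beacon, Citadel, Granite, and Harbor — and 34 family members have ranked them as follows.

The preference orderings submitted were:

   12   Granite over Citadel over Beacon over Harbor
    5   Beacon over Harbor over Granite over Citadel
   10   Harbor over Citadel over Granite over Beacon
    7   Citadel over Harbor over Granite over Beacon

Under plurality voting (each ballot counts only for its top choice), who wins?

Granite

First-place vote totals:
  Beacon: 5
  Citadel: 7
  Granite: 12
  Harbor: 10
Granite has the most first-place votes.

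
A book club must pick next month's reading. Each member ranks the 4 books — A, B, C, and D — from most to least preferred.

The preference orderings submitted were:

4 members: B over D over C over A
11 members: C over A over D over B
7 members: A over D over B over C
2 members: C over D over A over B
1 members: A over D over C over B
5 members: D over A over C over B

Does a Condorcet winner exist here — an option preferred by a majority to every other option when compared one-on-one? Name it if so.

No Condorcet winner

Head-to-head results (30 voters total):
A vs B: A wins 26–4.
A vs C: C wins 17–13.
A vs D: A wins 19–11.
B vs C: C wins 19–11.
B vs D: D wins 26–4.
C vs D: D wins 17–13.
No candidate beats all others: A beats D beats C beats A, a majority cycle.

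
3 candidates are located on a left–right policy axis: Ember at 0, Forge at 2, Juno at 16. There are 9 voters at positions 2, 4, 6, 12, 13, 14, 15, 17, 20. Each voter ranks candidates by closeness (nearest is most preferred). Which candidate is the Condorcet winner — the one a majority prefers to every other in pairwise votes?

Juno

With single-peaked preferences on a line, the Condorcet winner is the candidate closest to the median voter.
The median voter (position 13) is closest to Juno at 16.
Check: Juno vs Ember — voters closer to Juno: 6 of 9.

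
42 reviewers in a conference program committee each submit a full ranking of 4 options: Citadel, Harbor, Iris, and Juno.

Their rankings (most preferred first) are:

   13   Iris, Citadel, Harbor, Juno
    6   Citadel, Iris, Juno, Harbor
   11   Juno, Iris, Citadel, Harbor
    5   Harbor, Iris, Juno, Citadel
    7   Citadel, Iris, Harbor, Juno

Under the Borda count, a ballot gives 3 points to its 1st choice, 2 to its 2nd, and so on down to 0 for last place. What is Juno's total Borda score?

44

Borda scores:
  Citadel: 13·2 + 6·3 + 11·1 + 5·0 + 7·3 = 76
  Harbor: 13·1 + 6·0 + 11·0 + 5·3 + 7·1 = 35
  Iris: 13·3 + 6·2 + 11·2 + 5·2 + 7·2 = 97
  Juno: 13·0 + 6·1 + 11·3 + 5·1 + 7·0 = 44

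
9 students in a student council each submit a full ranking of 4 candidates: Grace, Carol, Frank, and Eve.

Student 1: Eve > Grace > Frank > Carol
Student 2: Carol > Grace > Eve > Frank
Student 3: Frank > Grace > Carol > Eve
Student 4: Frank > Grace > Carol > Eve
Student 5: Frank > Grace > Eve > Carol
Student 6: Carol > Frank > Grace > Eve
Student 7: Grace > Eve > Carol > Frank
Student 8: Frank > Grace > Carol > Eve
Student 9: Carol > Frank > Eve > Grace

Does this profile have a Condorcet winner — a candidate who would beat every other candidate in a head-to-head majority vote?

Head-to-head results (9 voters total):
Grace vs Carol: Grace wins 6–3.
Grace vs Frank: Frank wins 6–3.
Grace vs Eve: Grace wins 7–2.
Carol vs Frank: Frank wins 5–4.
Carol vs Eve: Carol wins 6–3.
Frank vs Eve: Frank wins 6–3.
Frank beats each rival — Grace (6–3), Carol (5–4), Eve (6–3) — so Frank is the Condorcet winner.

Yes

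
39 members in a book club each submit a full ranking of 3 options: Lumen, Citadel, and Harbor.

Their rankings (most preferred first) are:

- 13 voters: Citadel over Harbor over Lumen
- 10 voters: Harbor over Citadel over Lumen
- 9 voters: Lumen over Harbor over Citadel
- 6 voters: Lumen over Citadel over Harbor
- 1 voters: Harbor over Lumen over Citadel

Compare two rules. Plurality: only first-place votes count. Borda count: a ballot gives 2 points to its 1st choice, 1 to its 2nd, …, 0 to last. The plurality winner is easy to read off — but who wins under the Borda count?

Plurality first-place counts: Lumen 15, Citadel 13, Harbor 11 → Lumen.
Borda totals: Lumen 31, Citadel 42, Harbor 44 → Harbor.

Harbor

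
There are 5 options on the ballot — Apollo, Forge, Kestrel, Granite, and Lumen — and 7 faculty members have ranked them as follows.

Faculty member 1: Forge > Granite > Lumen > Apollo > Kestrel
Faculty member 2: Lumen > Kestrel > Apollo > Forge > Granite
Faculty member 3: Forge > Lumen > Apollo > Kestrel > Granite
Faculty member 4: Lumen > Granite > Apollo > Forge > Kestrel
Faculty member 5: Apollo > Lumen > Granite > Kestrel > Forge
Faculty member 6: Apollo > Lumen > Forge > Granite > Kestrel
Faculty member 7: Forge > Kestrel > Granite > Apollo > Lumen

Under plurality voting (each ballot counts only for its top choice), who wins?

Forge

First-place vote totals:
  Apollo: 2
  Forge: 3
  Kestrel: 0
  Granite: 0
  Lumen: 2
Forge has the most first-place votes.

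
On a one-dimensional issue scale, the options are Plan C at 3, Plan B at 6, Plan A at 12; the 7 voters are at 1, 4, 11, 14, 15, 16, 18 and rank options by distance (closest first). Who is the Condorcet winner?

Plan A

With single-peaked preferences on a line, the Condorcet winner is the candidate closest to the median voter.
The median voter (position 14) is closest to Plan A at 12.
Check: Plan A vs Plan B — voters closer to Plan A: 5 of 7.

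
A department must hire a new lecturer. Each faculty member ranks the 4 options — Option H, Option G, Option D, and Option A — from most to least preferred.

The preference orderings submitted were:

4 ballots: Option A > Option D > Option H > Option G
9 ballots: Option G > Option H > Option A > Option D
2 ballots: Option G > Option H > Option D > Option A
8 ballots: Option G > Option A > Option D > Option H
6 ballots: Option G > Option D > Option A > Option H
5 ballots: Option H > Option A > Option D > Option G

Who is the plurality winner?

Option G

First-place vote totals:
  Option H: 5
  Option G: 25
  Option D: 0
  Option A: 4
Option G has the most first-place votes.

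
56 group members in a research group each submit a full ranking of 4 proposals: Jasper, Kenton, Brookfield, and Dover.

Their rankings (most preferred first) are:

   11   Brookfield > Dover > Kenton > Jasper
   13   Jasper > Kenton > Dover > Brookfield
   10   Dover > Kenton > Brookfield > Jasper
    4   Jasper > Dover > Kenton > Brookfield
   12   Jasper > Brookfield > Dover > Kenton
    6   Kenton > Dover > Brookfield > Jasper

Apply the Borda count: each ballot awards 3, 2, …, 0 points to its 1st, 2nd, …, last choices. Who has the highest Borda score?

Borda scores:
  Jasper: 11·0 + 13·3 + 10·0 + 4·3 + 12·3 + 6·0 = 87
  Kenton: 11·1 + 13·2 + 10·2 + 4·1 + 12·0 + 6·3 = 79
  Brookfield: 11·3 + 13·0 + 10·1 + 4·0 + 12·2 + 6·1 = 73
  Dover: 11·2 + 13·1 + 10·3 + 4·2 + 12·1 + 6·2 = 97
Dover has the highest total.

Dover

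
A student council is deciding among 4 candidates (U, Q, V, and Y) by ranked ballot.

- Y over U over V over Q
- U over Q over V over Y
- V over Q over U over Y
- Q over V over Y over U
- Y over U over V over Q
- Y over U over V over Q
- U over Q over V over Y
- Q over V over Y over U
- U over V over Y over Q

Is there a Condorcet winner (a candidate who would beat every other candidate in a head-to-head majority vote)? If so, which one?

No Condorcet winner

Head-to-head results (9 voters total):
U vs Q: U wins 6–3.
U vs V: U wins 6–3.
U vs Y: Y wins 5–4.
Q vs V: V wins 5–4.
Q vs Y: Q wins 5–4.
V vs Y: V wins 6–3.
No candidate beats all others: U beats Q beats Y beats U, a majority cycle.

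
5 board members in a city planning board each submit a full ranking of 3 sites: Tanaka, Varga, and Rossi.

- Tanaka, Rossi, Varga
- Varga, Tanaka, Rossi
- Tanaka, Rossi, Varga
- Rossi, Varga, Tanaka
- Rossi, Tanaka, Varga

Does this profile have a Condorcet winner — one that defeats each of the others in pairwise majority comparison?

Yes

Head-to-head results (5 voters total):
Tanaka vs Varga: Tanaka wins 3–2.
Tanaka vs Rossi: Tanaka wins 3–2.
Varga vs Rossi: Rossi wins 4–1.
Tanaka beats each rival — Varga (3–2), Rossi (3–2) — so Tanaka is the Condorcet winner.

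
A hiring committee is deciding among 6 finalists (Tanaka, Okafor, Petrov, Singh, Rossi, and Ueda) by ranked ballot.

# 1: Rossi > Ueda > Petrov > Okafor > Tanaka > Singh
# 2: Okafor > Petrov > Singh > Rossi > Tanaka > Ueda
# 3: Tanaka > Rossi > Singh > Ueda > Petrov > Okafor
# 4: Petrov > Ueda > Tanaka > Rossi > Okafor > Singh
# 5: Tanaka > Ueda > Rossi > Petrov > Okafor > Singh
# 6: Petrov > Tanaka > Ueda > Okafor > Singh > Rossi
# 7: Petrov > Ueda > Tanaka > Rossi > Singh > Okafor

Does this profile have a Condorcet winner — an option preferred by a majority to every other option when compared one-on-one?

Yes

Head-to-head results (7 voters total):
Tanaka vs Okafor: Tanaka wins 5–2.
Tanaka vs Petrov: Petrov wins 5–2.
Tanaka vs Singh: Tanaka wins 6–1.
Tanaka vs Rossi: Tanaka wins 5–2.
Tanaka vs Ueda: Tanaka wins 4–3.
Okafor vs Petrov: Petrov wins 6–1.
Okafor vs Singh: Okafor wins 5–2.
Okafor vs Rossi: Rossi wins 5–2.
Okafor vs Ueda: Ueda wins 6–1.
Petrov vs Singh: Petrov wins 6–1.
Petrov vs Rossi: Petrov wins 4–3.
Petrov vs Ueda: Petrov wins 4–3.
Singh vs Rossi: Rossi wins 5–2.
Singh vs Ueda: Ueda wins 5–2.
Rossi vs Ueda: Ueda wins 4–3.
Petrov beats each rival — Tanaka (5–2), Okafor (6–1), Singh (6–1), Rossi (4–3), Ueda (4–3) — so Petrov is the Condorcet winner.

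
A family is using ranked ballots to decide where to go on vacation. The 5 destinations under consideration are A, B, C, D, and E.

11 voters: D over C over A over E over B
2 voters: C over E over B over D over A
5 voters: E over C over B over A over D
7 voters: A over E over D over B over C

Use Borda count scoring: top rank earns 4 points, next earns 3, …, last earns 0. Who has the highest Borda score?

D

Borda scores:
  A: 11·2 + 2·0 + 5·1 + 7·4 = 55
  B: 11·0 + 2·2 + 5·2 + 7·1 = 21
  C: 11·3 + 2·4 + 5·3 + 7·0 = 56
  D: 11·4 + 2·1 + 5·0 + 7·2 = 60
  E: 11·1 + 2·3 + 5·4 + 7·3 = 58
D has the highest total.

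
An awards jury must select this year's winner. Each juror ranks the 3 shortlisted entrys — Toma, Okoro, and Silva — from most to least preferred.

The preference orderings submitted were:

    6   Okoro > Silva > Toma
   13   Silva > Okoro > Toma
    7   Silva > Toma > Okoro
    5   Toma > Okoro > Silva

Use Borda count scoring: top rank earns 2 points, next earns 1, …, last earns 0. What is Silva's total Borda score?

46

Borda scores:
  Toma: 6·0 + 13·0 + 7·1 + 5·2 = 17
  Okoro: 6·2 + 13·1 + 7·0 + 5·1 = 30
  Silva: 6·1 + 13·2 + 7·2 + 5·0 = 46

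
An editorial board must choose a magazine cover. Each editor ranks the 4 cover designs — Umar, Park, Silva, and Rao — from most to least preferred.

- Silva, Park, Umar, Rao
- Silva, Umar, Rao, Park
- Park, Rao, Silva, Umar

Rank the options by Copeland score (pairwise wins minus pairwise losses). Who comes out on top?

Silva

Pairwise results:
  Umar vs Park: Park wins 2–1.
  Umar vs Silva: Silva wins 3–0.
  Umar vs Rao: Umar wins 2–1.
  Park vs Silva: Silva wins 2–1.
  Park vs Rao: Park wins 2–1.
  Silva vs Rao: Silva wins 2–1.
Copeland scores (wins − losses):
  Umar: 1 − 2 = -1
  Park: 2 − 1 = 1
  Silva: 3 − 0 = 3
  Rao: 0 − 3 = -3
Silva has the best Copeland score.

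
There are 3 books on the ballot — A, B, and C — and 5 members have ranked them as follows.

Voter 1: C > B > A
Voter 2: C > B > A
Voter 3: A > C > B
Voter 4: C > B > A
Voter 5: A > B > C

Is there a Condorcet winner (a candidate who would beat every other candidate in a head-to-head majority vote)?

Yes

Head-to-head results (5 voters total):
A vs B: B wins 3–2.
A vs C: C wins 3–2.
B vs C: C wins 4–1.
C beats each rival — A (3–2), B (4–1) — so C is the Condorcet winner.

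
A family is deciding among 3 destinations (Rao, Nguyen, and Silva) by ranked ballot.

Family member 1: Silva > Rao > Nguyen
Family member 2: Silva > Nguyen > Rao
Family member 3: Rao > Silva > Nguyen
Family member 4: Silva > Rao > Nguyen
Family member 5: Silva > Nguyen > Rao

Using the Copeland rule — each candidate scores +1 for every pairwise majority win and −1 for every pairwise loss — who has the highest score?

Silva

Pairwise results:
  Rao vs Nguyen: Rao wins 3–2.
  Rao vs Silva: Silva wins 4–1.
  Nguyen vs Silva: Silva wins 5–0.
Copeland scores (wins − losses):
  Rao: 1 − 1 = 0
  Nguyen: 0 − 2 = -2
  Silva: 2 − 0 = 2
Silva has the best Copeland score.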